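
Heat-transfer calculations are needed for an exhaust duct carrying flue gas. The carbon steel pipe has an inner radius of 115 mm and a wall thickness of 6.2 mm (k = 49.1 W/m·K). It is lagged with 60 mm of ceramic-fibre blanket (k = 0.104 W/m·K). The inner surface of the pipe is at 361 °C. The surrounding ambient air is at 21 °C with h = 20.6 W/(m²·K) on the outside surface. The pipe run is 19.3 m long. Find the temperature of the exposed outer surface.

T ≈ 43 °C

Per-layer cylindrical resistances, series-summed:
R_carbon steel pipe wall = ln(121.2/115)/(2π×49.1×19.3) = 8.819×10^-6 K/W
R_ceramic-fibre blanket = ln(181.2/121.2)/(2π×0.104×19.3) = 0.03189 K/W
R_outer film = 1/(h_o·2πr_oL) = 1/(20.6×2π×0.1812×19.3) = 0.002209 K/W
R_total = 0.03411 K/W
Q = ΔT/R_total = 340/0.03411
Q = 9970 W
T_interface = T_inner − Q·ΣR(inner→interface) = 361 − 9970×0.0319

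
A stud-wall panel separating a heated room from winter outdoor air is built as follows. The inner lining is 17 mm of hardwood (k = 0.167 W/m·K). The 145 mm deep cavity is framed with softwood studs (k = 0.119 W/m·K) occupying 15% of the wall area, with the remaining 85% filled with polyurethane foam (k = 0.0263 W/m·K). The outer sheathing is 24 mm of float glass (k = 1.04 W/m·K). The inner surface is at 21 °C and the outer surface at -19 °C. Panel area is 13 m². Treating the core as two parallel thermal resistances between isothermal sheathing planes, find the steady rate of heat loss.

Q ≈ 139 W

Sheathing layers in series; stud and cavity paths in parallel between them.
R_inner = 0.017/(0.167×13) = 0.00783 K/W
R_stud  = 0.145/(0.119×0.15×13) = 0.6249 K/W
R_cav   = 0.145/(0.0263×0.85×13) = 0.4989 K/W
1/R_core = 1/R_stud + 1/R_cav → R_core = 0.2774 K/W
R_outer = 0.024/(1.04×13) = 0.001775 K/W
R_total = 0.287 K/W
Q = ΔT/R_total = 40/0.287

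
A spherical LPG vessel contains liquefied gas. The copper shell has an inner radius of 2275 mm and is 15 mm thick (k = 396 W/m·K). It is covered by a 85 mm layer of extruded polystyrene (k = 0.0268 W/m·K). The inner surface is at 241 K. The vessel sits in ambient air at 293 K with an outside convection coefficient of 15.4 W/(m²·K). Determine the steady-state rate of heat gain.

Radial (spherical) resistances in series:
R_copper shell = (1/2.275 − 1/2.29)/(4π×396) = 5.786×10^-7 K/W
R_extruded polystyrene = (1/2.29 − 1/2.375)/(4π×0.0268) = 0.04641 K/W
R_outer film = 1/(h·4πr_o²) = 1/(15.4×4π×2.375²) = 9.161×10^-4 K/W
R_total = 0.04732 K/W
Q = ΔT/R_total = 52/0.04732

Q ≈ 1100 W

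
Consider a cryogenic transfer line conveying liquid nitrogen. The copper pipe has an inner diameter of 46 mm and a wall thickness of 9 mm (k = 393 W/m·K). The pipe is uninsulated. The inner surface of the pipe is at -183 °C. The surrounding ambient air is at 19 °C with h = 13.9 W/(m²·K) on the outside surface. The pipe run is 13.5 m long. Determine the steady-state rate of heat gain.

Treating each annulus and film as a series resistance:
R_copper pipe wall = ln(32/23)/(2π×393×13.5) = 9.907×10^-6 K/W
R_outer film = 1/(h_o·2πr_oL) = 1/(13.9×2π×0.032×13.5) = 0.0265 K/W
R_total = 0.02651 K/W
Q = ΔT/R_total = 202/0.02651

Q ≈ 7620 W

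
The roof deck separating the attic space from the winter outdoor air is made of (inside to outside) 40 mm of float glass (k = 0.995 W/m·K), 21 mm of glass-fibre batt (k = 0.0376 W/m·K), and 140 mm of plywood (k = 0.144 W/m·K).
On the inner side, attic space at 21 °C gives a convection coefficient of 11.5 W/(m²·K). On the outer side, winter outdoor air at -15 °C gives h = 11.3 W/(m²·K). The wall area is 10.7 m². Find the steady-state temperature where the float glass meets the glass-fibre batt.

T ≈ 18.4 °C

Series thermal resistances:
R_inner film = 1/(h_i·A) = 1/(11.5×10.7) = 0.008127 K/W
R_float glass = L/(kA) = 0.04/(0.995×10.7) = 0.003757 K/W
R_glass-fibre batt = L/(kA) = 0.021/(0.0376×10.7) = 0.0522 K/W
R_plywood = L/(kA) = 0.14/(0.144×10.7) = 0.09086 K/W
R_outer film = 1/(h_o·A) = 1/(11.3×10.7) = 0.008271 K/W
R_total = 0.1632 K/W;  Q = ΔT/R_total = 36/0.1632 = 220.6 W
T_interface = T_inner − Q·ΣR(inner→interface) = 21 − 221×0.01188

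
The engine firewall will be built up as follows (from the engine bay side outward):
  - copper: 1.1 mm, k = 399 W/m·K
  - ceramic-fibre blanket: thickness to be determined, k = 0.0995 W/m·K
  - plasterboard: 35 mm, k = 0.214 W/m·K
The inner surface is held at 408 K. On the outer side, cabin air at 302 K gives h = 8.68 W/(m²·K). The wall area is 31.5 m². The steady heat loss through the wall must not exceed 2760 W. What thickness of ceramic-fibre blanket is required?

L ≈ 92.6 mm

Model the wall as resistances in series:
R_copper = L/(kA) = 0.0011/(399×31.5) = 8.752×10^-8 K/W
R_plasterboard = L/(kA) = 0.035/(0.214×31.5) = 0.005192 K/W
R_outer film = 1/(h_o·A) = 1/(8.68×31.5) = 0.003657 K/W
Sum of the known resistances R_other = 0.00885 K/W
Required total resistance R_tot = ΔT/Q_allow = 106/2760 = 0.03841 K/W
R_ceramic-fibre blanket = R_tot − R_other = 0.02956 K/W
L = R·k·A = 0.02956×0.0995×31.5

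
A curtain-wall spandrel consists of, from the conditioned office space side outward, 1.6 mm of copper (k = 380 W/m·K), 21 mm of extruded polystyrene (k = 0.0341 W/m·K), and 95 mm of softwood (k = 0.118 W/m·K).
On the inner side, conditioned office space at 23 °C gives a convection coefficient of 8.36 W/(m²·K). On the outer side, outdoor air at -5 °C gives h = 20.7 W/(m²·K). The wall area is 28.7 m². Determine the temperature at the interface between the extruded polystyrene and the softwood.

Model the wall as resistances in series:
R_inner film = 1/(h_i·A) = 1/(8.36×28.7) = 0.004168 K/W
R_copper = L/(kA) = 0.0016/(380×28.7) = 1.467×10^-7 K/W
R_extruded polystyrene = L/(kA) = 0.021/(0.0341×28.7) = 0.02146 K/W
R_softwood = L/(kA) = 0.095/(0.118×28.7) = 0.02805 K/W
R_outer film = 1/(h_o·A) = 1/(20.7×28.7) = 0.001683 K/W
R_total = 0.05536 K/W;  Q = ΔT/R_total = 28/0.05536 = 505.8 W
T_interface = T_inner − Q·ΣR(inner→interface) = 23 − 506×0.02563

T ≈ 10 °C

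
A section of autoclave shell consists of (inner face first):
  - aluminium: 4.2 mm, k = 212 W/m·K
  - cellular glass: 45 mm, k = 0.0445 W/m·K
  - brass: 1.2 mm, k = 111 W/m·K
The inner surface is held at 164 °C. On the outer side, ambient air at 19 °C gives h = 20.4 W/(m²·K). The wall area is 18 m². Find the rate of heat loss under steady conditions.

Treating each layer as a thermal resistance in series:
R_aluminium = L/(kA) = 0.0042/(212×18) = 1.101×10^-6 K/W
R_cellular glass = L/(kA) = 0.045/(0.0445×18) = 0.05618 K/W
R_brass = L/(kA) = 0.0012/(111×18) = 6.006×10^-7 K/W
R_outer film = 1/(h_o·A) = 1/(20.4×18) = 0.002723 K/W
R_total = 0.0589 K/W
Q = ΔT / R_total = 145 / 0.0589

Q ≈ 2460 W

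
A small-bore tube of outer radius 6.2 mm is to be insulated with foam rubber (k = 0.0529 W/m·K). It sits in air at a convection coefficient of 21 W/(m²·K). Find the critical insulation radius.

r_cr ≈ 2.52 mm

For a cylinder r_cr = k/h = 0.0529/21
r_cr = 2.52 mm; since the bare radius (6.2 mm) is above r_cr, any added insulation will reduce heat loss.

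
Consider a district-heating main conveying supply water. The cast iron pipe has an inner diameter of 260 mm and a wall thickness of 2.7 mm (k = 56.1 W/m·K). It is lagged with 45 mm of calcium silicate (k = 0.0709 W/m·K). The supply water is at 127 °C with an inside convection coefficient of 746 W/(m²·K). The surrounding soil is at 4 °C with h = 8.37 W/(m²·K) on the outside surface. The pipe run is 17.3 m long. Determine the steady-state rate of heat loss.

Treating each annulus and film as a series resistance:
R_inner film = 1/(h_i·2πr₁L) = 1/(746×2π×0.13×17.3) = 9.486×10^-5 K/W
R_cast iron pipe wall = ln(132.7/130)/(2π×56.1×17.3) = 3.371×10^-6 K/W
R_calcium silicate = ln(177.7/132.7)/(2π×0.0709×17.3) = 0.03789 K/W
R_outer film = 1/(h_o·2πr_oL) = 1/(8.37×2π×0.1777×17.3) = 0.006185 K/W
R_total = 0.04417 K/W
Q = ΔT/R_total = 123/0.04417

Q ≈ 2780 W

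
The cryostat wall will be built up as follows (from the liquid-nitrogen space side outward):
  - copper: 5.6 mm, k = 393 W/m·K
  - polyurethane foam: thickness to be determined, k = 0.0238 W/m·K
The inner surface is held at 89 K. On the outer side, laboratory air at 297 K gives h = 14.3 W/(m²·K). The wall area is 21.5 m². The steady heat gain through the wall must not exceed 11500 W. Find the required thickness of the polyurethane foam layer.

L ≈ 7.59 mm

Using the resistance-network approach (series):
R_copper = L/(kA) = 0.0056/(393×21.5) = 6.628×10^-7 K/W
R_outer film = 1/(h_o·A) = 1/(14.3×21.5) = 0.003253 K/W
Sum of the known resistances R_other = 0.003253 K/W
Required total resistance R_tot = ΔT/Q_allow = 208/11500 = 0.01809 K/W
R_polyurethane foam = R_tot − R_other = 0.01483 K/W
L = R·k·A = 0.01483×0.0238×21.5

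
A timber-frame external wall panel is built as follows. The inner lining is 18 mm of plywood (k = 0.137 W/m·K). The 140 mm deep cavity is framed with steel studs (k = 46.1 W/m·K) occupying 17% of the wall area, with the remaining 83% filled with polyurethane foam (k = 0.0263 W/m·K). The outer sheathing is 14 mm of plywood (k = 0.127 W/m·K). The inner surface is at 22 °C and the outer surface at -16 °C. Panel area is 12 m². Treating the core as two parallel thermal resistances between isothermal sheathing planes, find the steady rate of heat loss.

Q ≈ 1760 W

Sheathing layers in series; stud and cavity paths in parallel between them.
R_inner = 0.018/(0.137×12) = 0.01095 K/W
R_stud  = 0.14/(46.1×0.17×12) = 0.001489 K/W
R_cav   = 0.14/(0.0263×0.83×12) = 0.5345 K/W
1/R_core = 1/R_stud + 1/R_cav → R_core = 0.001485 K/W
R_outer = 0.014/(0.127×12) = 0.009186 K/W
R_total = 0.02162 K/W
Q = ΔT/R_total = 38/0.02162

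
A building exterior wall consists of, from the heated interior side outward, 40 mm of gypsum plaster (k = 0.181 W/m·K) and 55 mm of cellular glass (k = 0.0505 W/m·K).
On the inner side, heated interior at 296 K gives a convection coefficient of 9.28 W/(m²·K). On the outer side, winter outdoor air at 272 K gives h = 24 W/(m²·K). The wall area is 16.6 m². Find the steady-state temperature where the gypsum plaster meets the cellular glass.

T ≈ 291 K

Series thermal resistances:
R_inner film = 1/(h_i·A) = 1/(9.28×16.6) = 0.006491 K/W
R_gypsum plaster = L/(kA) = 0.04/(0.181×16.6) = 0.01331 K/W
R_cellular glass = L/(kA) = 0.055/(0.0505×16.6) = 0.06561 K/W
R_outer film = 1/(h_o·A) = 1/(24×16.6) = 0.00251 K/W
R_total = 0.08792 K/W;  Q = ΔT/R_total = 24/0.08792 = 273 W
T_interface = T_inner − Q·ΣR(inner→interface) = 296 − 273×0.0198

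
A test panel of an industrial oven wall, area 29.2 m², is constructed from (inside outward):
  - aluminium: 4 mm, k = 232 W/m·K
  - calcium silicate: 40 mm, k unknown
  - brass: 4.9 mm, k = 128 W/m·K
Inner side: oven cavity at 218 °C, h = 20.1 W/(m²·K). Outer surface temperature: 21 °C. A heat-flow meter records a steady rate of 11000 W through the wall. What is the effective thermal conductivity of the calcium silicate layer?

k ≈ 0.0845 W/(m·K)

Model the wall as resistances in series:
R_inner film = 1/(h_i·A) = 1/(20.1×29.2) = 0.001704 K/W
R_aluminium = L/(kA) = 0.004/(232×29.2) = 5.905×10^-7 K/W
R_brass = L/(kA) = 0.0049/(128×29.2) = 1.311×10^-6 K/W
Sum of known resistances R_other = 0.001706 K/W
Total R = ΔT/Q = 197/11000 = 0.01791 K/W
R_calcium silicate = R_total − R_other = 0.0162 K/W
k = L/(R·A) = 0.04/(0.0162×29.2)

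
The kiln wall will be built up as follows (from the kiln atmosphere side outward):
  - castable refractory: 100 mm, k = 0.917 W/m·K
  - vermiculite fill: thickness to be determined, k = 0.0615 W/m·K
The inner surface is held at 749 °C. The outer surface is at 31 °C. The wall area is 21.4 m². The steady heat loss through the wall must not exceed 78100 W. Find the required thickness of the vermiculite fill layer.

Treating each layer as a thermal resistance in series:
R_castable refractory = L/(kA) = 0.1/(0.917×21.4) = 0.005096 K/W
Sum of the known resistances R_other = 0.005096 K/W
Required total resistance R_tot = ΔT/Q_allow = 718/78100 = 0.009193 K/W
R_vermiculite fill = R_tot − R_other = 0.004097 K/W
L = R·k·A = 0.004097×0.0615×21.4

L ≈ 5.39 mm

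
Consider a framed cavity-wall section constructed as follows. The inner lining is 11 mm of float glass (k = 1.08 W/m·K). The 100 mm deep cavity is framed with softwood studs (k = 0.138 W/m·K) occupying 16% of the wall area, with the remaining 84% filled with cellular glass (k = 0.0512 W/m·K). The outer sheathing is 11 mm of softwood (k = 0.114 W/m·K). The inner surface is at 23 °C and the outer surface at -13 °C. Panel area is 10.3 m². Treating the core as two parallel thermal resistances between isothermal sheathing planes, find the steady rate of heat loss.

Q ≈ 226 W

Sheathing layers in series; stud and cavity paths in parallel between them.
R_inner = 0.011/(1.08×10.3) = 9.889×10^-4 K/W
R_stud  = 0.1/(0.138×0.16×10.3) = 0.4397 K/W
R_cav   = 0.1/(0.0512×0.84×10.3) = 0.2257 K/W
1/R_core = 1/R_stud + 1/R_cav → R_core = 0.1492 K/W
R_outer = 0.011/(0.114×10.3) = 0.009368 K/W
R_total = 0.1595 K/W
Q = ΔT/R_total = 36/0.1595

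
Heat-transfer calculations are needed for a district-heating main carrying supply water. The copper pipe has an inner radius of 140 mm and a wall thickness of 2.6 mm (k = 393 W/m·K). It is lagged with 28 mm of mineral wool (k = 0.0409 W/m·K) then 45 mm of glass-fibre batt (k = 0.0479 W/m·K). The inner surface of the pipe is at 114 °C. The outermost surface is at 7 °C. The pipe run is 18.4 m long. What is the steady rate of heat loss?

Per-layer cylindrical resistances, series-summed:
R_copper pipe wall = ln(142.6/140)/(2π×393×18.4) = 4.05×10^-7 K/W
R_mineral wool = ln(170.6/142.6)/(2π×0.0409×18.4) = 0.03791 K/W
R_glass-fibre batt = ln(215.6/170.6)/(2π×0.0479×18.4) = 0.04227 K/W
R_total = 0.08019 K/W
Q = ΔT/R_total = 107/0.08019

Q ≈ 1330 W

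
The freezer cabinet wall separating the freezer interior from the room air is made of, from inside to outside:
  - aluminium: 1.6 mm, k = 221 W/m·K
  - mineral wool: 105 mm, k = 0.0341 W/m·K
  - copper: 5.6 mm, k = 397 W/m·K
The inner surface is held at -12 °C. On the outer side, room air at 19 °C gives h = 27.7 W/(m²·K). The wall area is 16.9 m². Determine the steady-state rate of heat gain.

Q ≈ 168 W

Series thermal resistances:
R_aluminium = L/(kA) = 0.0016/(221×16.9) = 4.284×10^-7 K/W
R_mineral wool = L/(kA) = 0.105/(0.0341×16.9) = 0.1822 K/W
R_copper = L/(kA) = 0.0056/(397×16.9) = 8.347×10^-7 K/W
R_outer film = 1/(h_o·A) = 1/(27.7×16.9) = 0.002136 K/W
R_total = 0.1843 K/W
Q = ΔT / R_total = 31 / 0.1843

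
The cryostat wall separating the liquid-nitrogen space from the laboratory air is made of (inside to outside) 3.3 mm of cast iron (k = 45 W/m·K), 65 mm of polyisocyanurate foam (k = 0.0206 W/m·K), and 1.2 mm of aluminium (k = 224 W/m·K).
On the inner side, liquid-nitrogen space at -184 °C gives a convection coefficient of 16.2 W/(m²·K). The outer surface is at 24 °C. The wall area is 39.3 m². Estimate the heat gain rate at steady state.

Q ≈ 2540 W

Thermal resistances in series:
R_inner film = 1/(h_i·A) = 1/(16.2×39.3) = 0.001571 K/W
R_cast iron = L/(kA) = 0.0033/(45×39.3) = 1.866×10^-6 K/W
R_polyisocyanurate foam = L/(kA) = 0.065/(0.0206×39.3) = 0.08029 K/W
R_aluminium = L/(kA) = 0.0012/(224×39.3) = 1.363×10^-7 K/W
R_total = 0.08186 K/W
Q = ΔT / R_total = 208 / 0.08186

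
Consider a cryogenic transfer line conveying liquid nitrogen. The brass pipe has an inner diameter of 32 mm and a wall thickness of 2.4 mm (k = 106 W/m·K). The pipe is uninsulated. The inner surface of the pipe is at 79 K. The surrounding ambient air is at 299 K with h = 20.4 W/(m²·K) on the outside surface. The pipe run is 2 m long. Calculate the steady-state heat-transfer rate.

Radial resistances (cylindrical: R_cond = ln(r_o/r_i)/(2πkL), R_conv = 1/(h·2πrL)):
R_brass pipe wall = ln(18.4/16)/(2π×106×2) = 1.049×10^-4 K/W
R_outer film = 1/(h_o·2πr_oL) = 1/(20.4×2π×0.0184×2) = 0.212 K/W
R_total = 0.2121 K/W
Q = ΔT/R_total = 220/0.2121

Q ≈ 1040 W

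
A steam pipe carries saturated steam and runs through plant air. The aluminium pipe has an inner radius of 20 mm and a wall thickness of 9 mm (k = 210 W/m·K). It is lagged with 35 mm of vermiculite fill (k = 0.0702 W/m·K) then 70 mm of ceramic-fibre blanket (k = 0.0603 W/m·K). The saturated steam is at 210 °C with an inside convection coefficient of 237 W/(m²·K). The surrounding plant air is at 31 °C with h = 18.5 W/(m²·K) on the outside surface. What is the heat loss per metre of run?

q′ ≈ 46.6 W/m

Treating each annulus and film as a series resistance:
R_inner film = 1/(h_i·2πr₁L) = 1/(237×2π×0.02×1) = 0.03358 K/W
R_aluminium pipe wall = ln(29/20)/(2π×210×1) = 2.816×10^-4 K/W
R_vermiculite fill = ln(64/29)/(2π×0.0702×1) = 1.795 K/W
R_ceramic-fibre blanket = ln(134/64)/(2π×0.0603×1) = 1.95 K/W
R_outer film = 1/(h_o·2πr_oL) = 1/(18.5×2π×0.134×1) = 0.0642 K/W
R_total = 3.843 K/W
Q = ΔT/R_total = 179/3.843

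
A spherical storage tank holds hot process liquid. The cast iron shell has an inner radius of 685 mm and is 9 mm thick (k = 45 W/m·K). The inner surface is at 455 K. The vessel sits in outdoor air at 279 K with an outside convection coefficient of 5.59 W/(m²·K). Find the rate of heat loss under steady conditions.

Q ≈ 5950 W

For a spherical shell R = (1/r₁ − 1/r₂)/(4πk); film R = 1/(h·4πr²). In series:
R_cast iron shell = (1/0.685 − 1/0.694)/(4π×45) = 3.348×10^-5 K/W
R_outer film = 1/(h·4πr_o²) = 1/(5.59×4π×0.694²) = 0.02956 K/W
R_total = 0.02959 K/W
Q = ΔT/R_total = 176/0.02959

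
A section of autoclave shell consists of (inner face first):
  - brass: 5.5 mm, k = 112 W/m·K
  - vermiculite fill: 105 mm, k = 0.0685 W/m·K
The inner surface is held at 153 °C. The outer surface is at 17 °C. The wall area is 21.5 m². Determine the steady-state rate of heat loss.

Using the resistance-network approach (series):
R_brass = L/(kA) = 0.0055/(112×21.5) = 2.284×10^-6 K/W
R_vermiculite fill = L/(kA) = 0.105/(0.0685×21.5) = 0.0713 K/W
R_total = 0.0713 K/W
Q = ΔT / R_total = 136 / 0.0713

Q ≈ 1910 W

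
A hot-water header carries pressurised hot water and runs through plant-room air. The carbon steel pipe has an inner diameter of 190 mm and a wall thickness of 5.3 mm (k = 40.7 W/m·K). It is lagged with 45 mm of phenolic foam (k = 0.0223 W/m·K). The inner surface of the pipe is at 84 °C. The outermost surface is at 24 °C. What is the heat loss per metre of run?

Cylindrical conduction, so R = ln(r₂/r₁)/(2πkL) per layer, in series:
R_carbon steel pipe wall = ln(100.3/95)/(2π×40.7×1) = 2.123×10^-4 K/W
R_phenolic foam = ln(145.3/100.3)/(2π×0.0223×1) = 2.645 K/W
R_total = 2.645 K/W
Q = ΔT/R_total = 60/2.645

q′ ≈ 22.7 W/m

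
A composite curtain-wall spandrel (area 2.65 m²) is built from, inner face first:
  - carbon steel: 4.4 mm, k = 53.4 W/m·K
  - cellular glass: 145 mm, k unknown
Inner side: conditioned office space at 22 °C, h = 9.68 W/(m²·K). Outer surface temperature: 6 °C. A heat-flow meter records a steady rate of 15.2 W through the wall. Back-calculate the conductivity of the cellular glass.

k ≈ 0.054 W/(m·K)

Model the wall as resistances in series:
R_inner film = 1/(h_i·A) = 1/(9.68×2.65) = 0.03898 K/W
R_carbon steel = L/(kA) = 0.0044/(53.4×2.65) = 3.109×10^-5 K/W
Sum of known resistances R_other = 0.03901 K/W
Total R = ΔT/Q = 16/15.2 = 1.053 K/W
R_cellular glass = R_total − R_other = 1.014 K/W
k = L/(R·A) = 0.145/(1.014×2.65)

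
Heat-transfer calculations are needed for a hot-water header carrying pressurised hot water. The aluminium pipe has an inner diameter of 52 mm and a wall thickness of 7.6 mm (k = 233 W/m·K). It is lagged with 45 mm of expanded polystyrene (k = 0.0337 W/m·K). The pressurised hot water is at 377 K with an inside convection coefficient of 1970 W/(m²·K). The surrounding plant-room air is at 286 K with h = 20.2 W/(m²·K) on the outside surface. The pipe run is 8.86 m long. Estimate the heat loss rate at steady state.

Cylindrical conduction, so R = ln(r₂/r₁)/(2πkL) per layer, in series:
R_inner film = 1/(h_i·2πr₁L) = 1/(1970×2π×0.026×8.86) = 3.507×10^-4 K/W
R_aluminium pipe wall = ln(33.6/26)/(2π×233×8.86) = 1.977×10^-5 K/W
R_expanded polystyrene = ln(78.6/33.6)/(2π×0.0337×8.86) = 0.453 K/W
R_outer film = 1/(h_o·2πr_oL) = 1/(20.2×2π×0.0786×8.86) = 0.01131 K/W
R_total = 0.4647 K/W
Q = ΔT/R_total = 91/0.4647

Q ≈ 196 W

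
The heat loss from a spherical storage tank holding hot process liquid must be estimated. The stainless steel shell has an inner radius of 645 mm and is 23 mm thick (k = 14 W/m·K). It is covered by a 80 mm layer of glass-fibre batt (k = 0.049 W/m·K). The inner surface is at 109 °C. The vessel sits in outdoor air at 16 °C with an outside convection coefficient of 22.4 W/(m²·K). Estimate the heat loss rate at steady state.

Q ≈ 349 W

Spherical conduction: R = (1/r_in − 1/r_out)/(4πk) per layer; series-sum.
R_stainless steel shell = (1/0.645 − 1/0.668)/(4π×14) = 3.034×10^-4 K/W
R_glass-fibre batt = (1/0.668 − 1/0.748)/(4π×0.049) = 0.26 K/W
R_outer film = 1/(h·4πr_o²) = 1/(22.4×4π×0.748²) = 0.006349 K/W
R_total = 0.2667 K/W
Q = ΔT/R_total = 93/0.2667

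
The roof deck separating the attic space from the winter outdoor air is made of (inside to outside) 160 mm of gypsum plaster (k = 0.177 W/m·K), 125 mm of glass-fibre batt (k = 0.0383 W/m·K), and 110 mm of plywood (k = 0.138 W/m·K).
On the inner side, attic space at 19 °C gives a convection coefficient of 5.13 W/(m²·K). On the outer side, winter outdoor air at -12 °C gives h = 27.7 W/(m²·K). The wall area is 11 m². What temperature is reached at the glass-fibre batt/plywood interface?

T ≈ -7.03 °C

Treating each layer as a thermal resistance in series:
R_inner film = 1/(h_i·A) = 1/(5.13×11) = 0.01772 K/W
R_gypsum plaster = L/(kA) = 0.16/(0.177×11) = 0.08218 K/W
R_glass-fibre batt = L/(kA) = 0.125/(0.0383×11) = 0.2967 K/W
R_plywood = L/(kA) = 0.11/(0.138×11) = 0.07246 K/W
R_outer film = 1/(h_o·A) = 1/(27.7×11) = 0.003282 K/W
R_total = 0.4723 K/W;  Q = ΔT/R_total = 31/0.4723 = 65.63 W
T_interface = T_inner − Q·ΣR(inner→interface) = 19 − 65.6×0.3966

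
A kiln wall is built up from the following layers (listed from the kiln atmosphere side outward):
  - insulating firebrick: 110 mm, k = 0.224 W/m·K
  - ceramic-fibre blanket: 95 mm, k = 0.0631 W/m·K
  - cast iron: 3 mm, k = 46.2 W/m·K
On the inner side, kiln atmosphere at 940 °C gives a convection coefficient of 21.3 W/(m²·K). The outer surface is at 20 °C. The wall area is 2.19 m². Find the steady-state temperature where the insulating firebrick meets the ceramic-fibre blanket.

T ≈ 698 °C

Series thermal resistances:
R_inner film = 1/(h_i·A) = 1/(21.3×2.19) = 0.02144 K/W
R_insulating firebrick = L/(kA) = 0.11/(0.224×2.19) = 0.2242 K/W
R_ceramic-fibre blanket = L/(kA) = 0.095/(0.0631×2.19) = 0.6875 K/W
R_cast iron = L/(kA) = 0.003/(46.2×2.19) = 2.965×10^-5 K/W
R_total = 0.9332 K/W;  Q = ΔT/R_total = 920/0.9332 = 985.9 W
T_interface = T_inner − Q·ΣR(inner→interface) = 940 − 986×0.2457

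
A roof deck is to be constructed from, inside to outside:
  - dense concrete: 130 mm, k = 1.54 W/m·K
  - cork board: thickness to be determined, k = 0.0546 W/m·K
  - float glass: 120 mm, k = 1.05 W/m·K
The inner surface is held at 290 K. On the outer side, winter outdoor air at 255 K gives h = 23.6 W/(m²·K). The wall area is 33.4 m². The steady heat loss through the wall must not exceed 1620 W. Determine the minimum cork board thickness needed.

L ≈ 26.2 mm

Using the resistance-network approach (series):
R_dense concrete = L/(kA) = 0.13/(1.54×33.4) = 0.002527 K/W
R_float glass = L/(kA) = 0.12/(1.05×33.4) = 0.003422 K/W
R_outer film = 1/(h_o·A) = 1/(23.6×33.4) = 0.001269 K/W
Sum of the known resistances R_other = 0.007218 K/W
Required total resistance R_tot = ΔT/Q_allow = 35/1620 = 0.0216 K/W
R_cork board = R_tot − R_other = 0.01439 K/W
L = R·k·A = 0.01439×0.0546×33.4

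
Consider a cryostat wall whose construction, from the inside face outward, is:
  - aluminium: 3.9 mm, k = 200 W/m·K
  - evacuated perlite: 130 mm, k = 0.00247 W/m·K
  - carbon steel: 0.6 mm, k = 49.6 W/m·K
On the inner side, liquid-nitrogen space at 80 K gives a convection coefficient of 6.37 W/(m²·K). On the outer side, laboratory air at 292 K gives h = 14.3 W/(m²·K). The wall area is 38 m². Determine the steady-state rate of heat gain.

Q ≈ 152 W

Using the resistance-network approach (series):
R_inner film = 1/(h_i·A) = 1/(6.37×38) = 0.004131 K/W
R_aluminium = L/(kA) = 0.0039/(200×38) = 5.132×10^-7 K/W
R_evacuated perlite = L/(kA) = 0.13/(0.00247×38) = 1.385 K/W
R_carbon steel = L/(kA) = 0.0006/(49.6×38) = 3.183×10^-7 K/W
R_outer film = 1/(h_o·A) = 1/(14.3×38) = 0.00184 K/W
R_total = 1.391 K/W
Q = ΔT / R_total = 212 / 1.391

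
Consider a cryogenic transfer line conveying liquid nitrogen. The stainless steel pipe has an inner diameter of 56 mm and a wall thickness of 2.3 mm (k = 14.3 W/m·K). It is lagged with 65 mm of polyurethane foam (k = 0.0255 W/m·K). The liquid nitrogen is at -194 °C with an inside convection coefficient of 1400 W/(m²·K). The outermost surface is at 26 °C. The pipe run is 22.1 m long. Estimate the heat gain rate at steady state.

Q ≈ 679 W

Per-layer cylindrical resistances, series-summed:
R_inner film = 1/(h_i·2πr₁L) = 1/(1400×2π×0.028×22.1) = 1.837×10^-4 K/W
R_stainless steel pipe wall = ln(30.3/28)/(2π×14.3×22.1) = 3.976×10^-5 K/W
R_polyurethane foam = ln(95.3/30.3)/(2π×0.0255×22.1) = 0.3236 K/W
R_total = 0.3238 K/W
Q = ΔT/R_total = 220/0.3238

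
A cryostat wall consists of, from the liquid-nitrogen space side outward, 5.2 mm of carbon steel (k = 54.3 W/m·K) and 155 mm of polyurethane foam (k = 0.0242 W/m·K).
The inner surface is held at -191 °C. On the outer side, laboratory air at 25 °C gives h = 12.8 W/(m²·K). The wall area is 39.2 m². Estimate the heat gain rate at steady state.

Using the resistance-network approach (series):
R_carbon steel = L/(kA) = 0.0052/(54.3×39.2) = 2.443×10^-6 K/W
R_polyurethane foam = L/(kA) = 0.155/(0.0242×39.2) = 0.1634 K/W
R_outer film = 1/(h_o·A) = 1/(12.8×39.2) = 0.001993 K/W
R_total = 0.1654 K/W
Q = ΔT / R_total = 216 / 0.1654

Q ≈ 1310 W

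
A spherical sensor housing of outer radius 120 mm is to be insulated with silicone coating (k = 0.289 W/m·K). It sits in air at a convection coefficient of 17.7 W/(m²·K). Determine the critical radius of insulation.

For a sphere r_cr = 2k/h = 2×0.289/17.7
r_cr = 32.7 mm; since the bare radius (120 mm) is above r_cr, any added insulation will reduce heat loss.

r_cr ≈ 32.7 mm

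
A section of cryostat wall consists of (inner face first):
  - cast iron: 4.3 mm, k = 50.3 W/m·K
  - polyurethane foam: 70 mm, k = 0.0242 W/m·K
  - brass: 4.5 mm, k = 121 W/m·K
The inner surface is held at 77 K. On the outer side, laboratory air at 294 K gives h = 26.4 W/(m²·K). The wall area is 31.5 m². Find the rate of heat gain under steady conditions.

Q ≈ 2330 W

Treating each layer as a thermal resistance in series:
R_cast iron = L/(kA) = 0.0043/(50.3×31.5) = 2.714×10^-6 K/W
R_polyurethane foam = L/(kA) = 0.07/(0.0242×31.5) = 0.09183 K/W
R_brass = L/(kA) = 0.0045/(121×31.5) = 1.181×10^-6 K/W
R_outer film = 1/(h_o·A) = 1/(26.4×31.5) = 0.001203 K/W
R_total = 0.09303 K/W
Q = ΔT / R_total = 217 / 0.09303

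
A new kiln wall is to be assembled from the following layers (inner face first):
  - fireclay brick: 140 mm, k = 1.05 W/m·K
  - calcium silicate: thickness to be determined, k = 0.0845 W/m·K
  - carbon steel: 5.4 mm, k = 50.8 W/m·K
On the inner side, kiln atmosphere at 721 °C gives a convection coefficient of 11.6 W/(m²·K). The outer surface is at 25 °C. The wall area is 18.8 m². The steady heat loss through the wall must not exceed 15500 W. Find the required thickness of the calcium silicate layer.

L ≈ 52.8 mm

Model the wall as resistances in series:
R_inner film = 1/(h_i·A) = 1/(11.6×18.8) = 0.004585 K/W
R_fireclay brick = L/(kA) = 0.14/(1.05×18.8) = 0.007092 K/W
R_carbon steel = L/(kA) = 0.0054/(50.8×18.8) = 5.654×10^-6 K/W
Sum of the known resistances R_other = 0.01168 K/W
Required total resistance R_tot = ΔT/Q_allow = 696/15500 = 0.0449 K/W
R_calcium silicate = R_tot − R_other = 0.03322 K/W
L = R·k·A = 0.03322×0.0845×18.8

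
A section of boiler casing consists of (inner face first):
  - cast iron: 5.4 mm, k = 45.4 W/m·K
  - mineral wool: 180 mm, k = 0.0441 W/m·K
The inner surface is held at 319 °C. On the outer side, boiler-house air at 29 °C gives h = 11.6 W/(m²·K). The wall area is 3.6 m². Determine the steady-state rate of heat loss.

Q ≈ 250 W

Treating each layer as a thermal resistance in series:
R_cast iron = L/(kA) = 0.0054/(45.4×3.6) = 3.304×10^-5 K/W
R_mineral wool = L/(kA) = 0.18/(0.0441×3.6) = 1.134 K/W
R_outer film = 1/(h_o·A) = 1/(11.6×3.6) = 0.02395 K/W
R_total = 1.158 K/W
Q = ΔT / R_total = 290 / 1.158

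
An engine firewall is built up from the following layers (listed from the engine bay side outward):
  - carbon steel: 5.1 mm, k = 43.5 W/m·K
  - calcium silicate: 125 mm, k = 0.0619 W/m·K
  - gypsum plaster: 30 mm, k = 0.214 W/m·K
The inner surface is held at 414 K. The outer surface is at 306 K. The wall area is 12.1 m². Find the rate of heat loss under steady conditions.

Model the wall as resistances in series:
R_carbon steel = L/(kA) = 0.0051/(43.5×12.1) = 9.689×10^-6 K/W
R_calcium silicate = L/(kA) = 0.125/(0.0619×12.1) = 0.1669 K/W
R_gypsum plaster = L/(kA) = 0.03/(0.214×12.1) = 0.01159 K/W
R_total = 0.1785 K/W
Q = ΔT / R_total = 108 / 0.1785

Q ≈ 605 W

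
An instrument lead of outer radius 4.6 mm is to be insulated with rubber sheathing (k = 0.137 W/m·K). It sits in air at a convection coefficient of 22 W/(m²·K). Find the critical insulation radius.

For a cylinder r_cr = k/h = 0.137/22
r_cr = 6.23 mm; since the bare radius (4.6 mm) is below r_cr, adding a thin layer of insulation will *increase* heat loss.

r_cr ≈ 6.23 mm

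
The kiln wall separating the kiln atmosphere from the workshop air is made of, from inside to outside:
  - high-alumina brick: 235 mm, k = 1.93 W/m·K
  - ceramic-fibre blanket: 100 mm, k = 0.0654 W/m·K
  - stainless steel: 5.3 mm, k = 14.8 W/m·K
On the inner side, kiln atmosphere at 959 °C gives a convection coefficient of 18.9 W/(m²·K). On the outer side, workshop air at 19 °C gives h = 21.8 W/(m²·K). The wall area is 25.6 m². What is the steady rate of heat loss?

Treating each layer as a thermal resistance in series:
R_inner film = 1/(h_i·A) = 1/(18.9×25.6) = 0.002067 K/W
R_high-alumina brick = L/(kA) = 0.235/(1.93×25.6) = 0.004756 K/W
R_ceramic-fibre blanket = L/(kA) = 0.1/(0.0654×25.6) = 0.05973 K/W
R_stainless steel = L/(kA) = 0.0053/(14.8×25.6) = 1.399×10^-5 K/W
R_outer film = 1/(h_o·A) = 1/(21.8×25.6) = 0.001792 K/W
R_total = 0.06836 K/W
Q = ΔT / R_total = 940 / 0.06836

Q ≈ 13800 W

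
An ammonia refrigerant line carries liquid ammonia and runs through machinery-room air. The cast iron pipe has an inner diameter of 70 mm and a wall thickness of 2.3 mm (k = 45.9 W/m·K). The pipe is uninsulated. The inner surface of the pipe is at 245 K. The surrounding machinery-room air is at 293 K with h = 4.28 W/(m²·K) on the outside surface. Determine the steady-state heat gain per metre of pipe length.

Treating each annulus and film as a series resistance:
R_cast iron pipe wall = ln(37.3/35)/(2π×45.9×1) = 2.207×10^-4 K/W
R_outer film = 1/(h_o·2πr_oL) = 1/(4.28×2π×0.0373×1) = 0.9969 K/W
R_total = 0.9972 K/W
Q = ΔT/R_total = 48/0.9972

q′ ≈ 48.1 W/m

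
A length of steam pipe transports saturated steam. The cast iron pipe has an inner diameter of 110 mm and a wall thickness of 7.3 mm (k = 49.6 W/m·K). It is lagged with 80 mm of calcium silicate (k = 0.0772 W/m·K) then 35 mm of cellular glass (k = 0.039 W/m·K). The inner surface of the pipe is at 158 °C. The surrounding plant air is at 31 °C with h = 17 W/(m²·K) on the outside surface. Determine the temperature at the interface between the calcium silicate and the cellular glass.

T ≈ 76.5 °C

Radial resistances (cylindrical: R_cond = ln(r_o/r_i)/(2πkL), R_conv = 1/(h·2πrL)):
R_cast iron pipe wall = ln(62.3/55)/(2π×49.6×1) = 3.999×10^-4 K/W
R_calcium silicate = ln(142.3/62.3)/(2π×0.0772×1) = 1.703 K/W
R_cellular glass = ln(177.3/142.3)/(2π×0.039×1) = 0.8974 K/W
R_outer film = 1/(h_o·2πr_oL) = 1/(17×2π×0.1773×1) = 0.0528 K/W
R_total = 2.653 K/W
Q = ΔT/R_total = 127/2.653
Q = 47.9 W/m
T_interface = T_inner − Q·ΣR(inner→interface) = 158 − 47.9×1.703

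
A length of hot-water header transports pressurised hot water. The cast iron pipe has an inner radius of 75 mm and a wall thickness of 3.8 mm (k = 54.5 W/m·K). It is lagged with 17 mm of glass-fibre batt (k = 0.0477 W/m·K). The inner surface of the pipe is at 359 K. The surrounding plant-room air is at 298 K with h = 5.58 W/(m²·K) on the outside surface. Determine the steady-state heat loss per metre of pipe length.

q′ ≈ 64.2 W/m

Per-layer cylindrical resistances, series-summed:
R_cast iron pipe wall = ln(78.8/75)/(2π×54.5×1) = 1.443×10^-4 K/W
R_glass-fibre batt = ln(95.8/78.8)/(2π×0.0477×1) = 0.6518 K/W
R_outer film = 1/(h_o·2πr_oL) = 1/(5.58×2π×0.0958×1) = 0.2977 K/W
R_total = 0.9497 K/W
Q = ΔT/R_total = 61/0.9497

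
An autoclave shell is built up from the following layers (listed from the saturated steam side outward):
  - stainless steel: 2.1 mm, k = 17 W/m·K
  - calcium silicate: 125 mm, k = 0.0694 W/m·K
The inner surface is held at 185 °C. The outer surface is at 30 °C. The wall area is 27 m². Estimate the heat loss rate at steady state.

Thermal resistances in series:
R_stainless steel = L/(kA) = 0.0021/(17×27) = 4.575×10^-6 K/W
R_calcium silicate = L/(kA) = 0.125/(0.0694×27) = 0.06671 K/W
R_total = 0.06671 K/W
Q = ΔT / R_total = 155 / 0.06671

Q ≈ 2320 W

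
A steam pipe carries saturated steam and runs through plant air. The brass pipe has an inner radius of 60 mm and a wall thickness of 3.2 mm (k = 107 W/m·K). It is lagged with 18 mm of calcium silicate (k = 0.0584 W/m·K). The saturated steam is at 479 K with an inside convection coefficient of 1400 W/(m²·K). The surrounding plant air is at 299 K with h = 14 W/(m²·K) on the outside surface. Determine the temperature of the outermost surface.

For a radial system each layer contributes R = ln(r_out/r_in)/(2πkL); films add R = 1/(hA).
R_inner film = 1/(h_i·2πr₁L) = 1/(1400×2π×0.06×1) = 0.001895 K/W
R_brass pipe wall = ln(63.2/60)/(2π×107×1) = 7.729×10^-5 K/W
R_calcium silicate = ln(81.2/63.2)/(2π×0.0584×1) = 0.683 K/W
R_outer film = 1/(h_o·2πr_oL) = 1/(14×2π×0.0812×1) = 0.14 K/W
R_total = 0.825 K/W
Q = ΔT/R_total = 180/0.825
Q = 218 W/m
T_interface = T_inner − Q·ΣR(inner→interface) = 479 − 218×0.685

T ≈ 330 K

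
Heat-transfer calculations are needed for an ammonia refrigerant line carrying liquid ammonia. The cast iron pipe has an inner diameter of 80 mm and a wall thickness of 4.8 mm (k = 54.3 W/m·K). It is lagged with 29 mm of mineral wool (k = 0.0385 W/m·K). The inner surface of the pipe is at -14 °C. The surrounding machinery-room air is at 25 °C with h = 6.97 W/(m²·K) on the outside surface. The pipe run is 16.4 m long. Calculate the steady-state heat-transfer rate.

Q ≈ 270 W

Per-layer cylindrical resistances, series-summed:
R_cast iron pipe wall = ln(44.8/40)/(2π×54.3×16.4) = 2.025×10^-5 K/W
R_mineral wool = ln(73.8/44.8)/(2π×0.0385×16.4) = 0.1258 K/W
R_outer film = 1/(h_o·2πr_oL) = 1/(6.97×2π×0.0738×16.4) = 0.01887 K/W
R_total = 0.1447 K/W
Q = ΔT/R_total = 39/0.1447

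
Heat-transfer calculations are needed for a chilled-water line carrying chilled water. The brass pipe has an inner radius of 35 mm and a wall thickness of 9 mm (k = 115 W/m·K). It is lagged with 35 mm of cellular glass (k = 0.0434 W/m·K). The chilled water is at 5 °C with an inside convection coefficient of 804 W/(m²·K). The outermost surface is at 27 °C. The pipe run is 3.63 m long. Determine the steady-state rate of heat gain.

Cylindrical conduction, so R = ln(r₂/r₁)/(2πkL) per layer, in series:
R_inner film = 1/(h_i·2πr₁L) = 1/(804×2π×0.035×3.63) = 0.001558 K/W
R_brass pipe wall = ln(44/35)/(2π×115×3.63) = 8.725×10^-5 K/W
R_cellular glass = ln(79/44)/(2π×0.0434×3.63) = 0.5913 K/W
R_total = 0.5929 K/W
Q = ΔT/R_total = 22/0.5929

Q ≈ 37.1 W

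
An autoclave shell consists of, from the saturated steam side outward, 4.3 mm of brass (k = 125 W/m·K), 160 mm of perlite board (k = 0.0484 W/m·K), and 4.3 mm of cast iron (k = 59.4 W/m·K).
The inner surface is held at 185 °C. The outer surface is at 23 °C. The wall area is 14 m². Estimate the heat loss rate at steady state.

Treating each layer as a thermal resistance in series:
R_brass = L/(kA) = 0.0043/(125×14) = 2.457×10^-6 K/W
R_perlite board = L/(kA) = 0.16/(0.0484×14) = 0.2361 K/W
R_cast iron = L/(kA) = 0.0043/(59.4×14) = 5.171×10^-6 K/W
R_total = 0.2361 K/W
Q = ΔT / R_total = 162 / 0.2361

Q ≈ 686 W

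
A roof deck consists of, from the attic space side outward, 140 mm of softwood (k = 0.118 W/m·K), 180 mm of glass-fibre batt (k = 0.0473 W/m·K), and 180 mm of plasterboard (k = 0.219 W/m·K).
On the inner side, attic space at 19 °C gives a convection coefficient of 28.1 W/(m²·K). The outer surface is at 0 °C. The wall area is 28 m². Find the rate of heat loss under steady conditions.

Q ≈ 90.9 W

Using the resistance-network approach (series):
R_inner film = 1/(h_i·A) = 1/(28.1×28) = 0.001271 K/W
R_softwood = L/(kA) = 0.14/(0.118×28) = 0.04237 K/W
R_glass-fibre batt = L/(kA) = 0.18/(0.0473×28) = 0.1359 K/W
R_plasterboard = L/(kA) = 0.18/(0.219×28) = 0.02935 K/W
R_total = 0.2089 K/W
Q = ΔT / R_total = 19 / 0.2089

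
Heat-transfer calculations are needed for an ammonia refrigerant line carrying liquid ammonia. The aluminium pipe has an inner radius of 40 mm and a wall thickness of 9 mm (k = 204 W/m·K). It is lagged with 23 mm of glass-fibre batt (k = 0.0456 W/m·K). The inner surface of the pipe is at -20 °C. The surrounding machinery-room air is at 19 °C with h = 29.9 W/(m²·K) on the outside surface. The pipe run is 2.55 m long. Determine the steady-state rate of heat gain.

Q ≈ 70.2 W

Treating each annulus and film as a series resistance:
R_aluminium pipe wall = ln(49/40)/(2π×204×2.55) = 6.209×10^-5 K/W
R_glass-fibre batt = ln(72/49)/(2π×0.0456×2.55) = 0.5267 K/W
R_outer film = 1/(h_o·2πr_oL) = 1/(29.9×2π×0.072×2.55) = 0.02899 K/W
R_total = 0.5558 K/W
Q = ΔT/R_total = 39/0.5558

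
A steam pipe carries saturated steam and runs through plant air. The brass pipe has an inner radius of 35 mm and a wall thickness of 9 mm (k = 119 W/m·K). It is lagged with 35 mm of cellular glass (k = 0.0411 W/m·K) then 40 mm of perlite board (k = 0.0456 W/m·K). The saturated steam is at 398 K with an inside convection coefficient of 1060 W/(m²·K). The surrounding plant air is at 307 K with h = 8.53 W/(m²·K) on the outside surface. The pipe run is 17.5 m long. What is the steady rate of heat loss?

Cylindrical conduction, so R = ln(r₂/r₁)/(2πkL) per layer, in series:
R_inner film = 1/(h_i·2πr₁L) = 1/(1060×2π×0.035×17.5) = 2.451×10^-4 K/W
R_brass pipe wall = ln(44/35)/(2π×119×17.5) = 1.749×10^-5 K/W
R_cellular glass = ln(79/44)/(2π×0.0411×17.5) = 0.1295 K/W
R_perlite board = ln(119/79)/(2π×0.0456×17.5) = 0.08171 K/W
R_outer film = 1/(h_o·2πr_oL) = 1/(8.53×2π×0.119×17.5) = 0.00896 K/W
R_total = 0.2204 K/W
Q = ΔT/R_total = 91/0.2204

Q ≈ 413 W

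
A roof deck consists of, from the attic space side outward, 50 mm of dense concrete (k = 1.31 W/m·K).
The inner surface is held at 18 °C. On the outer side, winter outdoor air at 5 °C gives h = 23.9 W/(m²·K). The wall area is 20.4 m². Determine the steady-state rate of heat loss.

Using the resistance-network approach (series):
R_dense concrete = L/(kA) = 0.05/(1.31×20.4) = 0.001871 K/W
R_outer film = 1/(h_o·A) = 1/(23.9×20.4) = 0.002051 K/W
R_total = 0.003922 K/W
Q = ΔT / R_total = 13 / 0.003922

Q ≈ 3310 W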